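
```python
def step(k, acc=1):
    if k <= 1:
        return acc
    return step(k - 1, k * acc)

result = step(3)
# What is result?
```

Accumulator trace (n, acc): (3, 1) -> (2, 3) -> (1, 6) -> return 6

Answer: 6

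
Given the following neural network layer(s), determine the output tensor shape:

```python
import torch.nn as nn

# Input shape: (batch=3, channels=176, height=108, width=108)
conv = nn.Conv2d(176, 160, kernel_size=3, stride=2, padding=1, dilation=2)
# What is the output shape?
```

Input: (3, 176, 108, 108) -> Output: (3, 160, 53, 53)

Answer: (3, 160, 53, 53)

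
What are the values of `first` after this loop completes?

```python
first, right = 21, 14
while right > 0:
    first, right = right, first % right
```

GCD of 21 and 14
`first` takes the values: 21 → 14 → 7

Answer: 7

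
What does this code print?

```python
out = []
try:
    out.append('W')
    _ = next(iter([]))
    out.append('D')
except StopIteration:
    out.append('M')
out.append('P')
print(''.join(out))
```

Execution trace: 'W' (try body) → 'M' (except StopIteration) → 'P' (after the try/except). Output: WMP

Answer: WMP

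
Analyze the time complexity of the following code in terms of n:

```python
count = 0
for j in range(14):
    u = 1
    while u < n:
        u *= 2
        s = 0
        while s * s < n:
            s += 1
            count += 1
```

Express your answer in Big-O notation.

Each loop level contributes: 1 × log n × √n. Multiplying the contributions gives O(√n log n).

Answer: O(√n log n)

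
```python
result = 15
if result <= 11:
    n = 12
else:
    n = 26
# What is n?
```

Trace:
`result = 15` → result = 15
`if result <= 11: ...` → result <= 11 is False, take else branch → n = 26
So n = 26

Answer: 26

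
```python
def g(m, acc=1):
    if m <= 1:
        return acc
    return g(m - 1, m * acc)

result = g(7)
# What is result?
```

Accumulator trace (n, acc): (7, 1) -> (6, 7) -> (5, 42) -> (4, 210) -> (3, 840) -> (2, 2520) -> (1, 5040) -> return 5040

Answer: 5040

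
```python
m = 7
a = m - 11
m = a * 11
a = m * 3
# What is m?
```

Trace:
`m = 7` → m = 7
`a = m - 11` → a = -4
`m = a * 11` → m = -44
`a = m * 3` → a = -132
So m = -44

Answer: -44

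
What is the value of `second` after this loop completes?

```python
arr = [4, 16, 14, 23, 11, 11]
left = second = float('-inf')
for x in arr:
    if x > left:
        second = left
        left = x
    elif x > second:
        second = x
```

Second largest (with repeats) in [4, 16, 14, 23, 11, 11]
`second` takes the values: -inf → 4 → 14 → 16

Answer: 16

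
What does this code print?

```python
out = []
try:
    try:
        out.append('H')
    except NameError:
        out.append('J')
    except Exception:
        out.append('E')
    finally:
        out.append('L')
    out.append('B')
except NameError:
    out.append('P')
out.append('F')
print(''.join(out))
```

Execution trace: 'H' (inner try body, no exception) → 'L' (inner finally) → 'B' (try body, no exception) → 'F' (after the try/except). Output: HLBF

Answer: HLBF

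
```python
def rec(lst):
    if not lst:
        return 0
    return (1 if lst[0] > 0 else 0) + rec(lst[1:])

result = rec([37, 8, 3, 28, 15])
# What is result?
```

Count of positive elements in [37, 8, 3, 28, 15] = 5

Answer: 5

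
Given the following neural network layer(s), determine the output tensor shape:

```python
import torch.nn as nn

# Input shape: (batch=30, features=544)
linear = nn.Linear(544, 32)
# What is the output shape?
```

Input: (30, 544) -> Output: (30, 32)

Answer: (30, 32)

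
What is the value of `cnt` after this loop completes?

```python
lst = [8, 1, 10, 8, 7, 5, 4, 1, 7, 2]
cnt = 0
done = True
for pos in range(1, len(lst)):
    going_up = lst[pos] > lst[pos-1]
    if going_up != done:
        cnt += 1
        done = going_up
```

Count direction changes in [8, 1, 10, 8, 7, 5, 4, 1, 7, 2]
`cnt` takes the values: 0 → 1 → 2 → 3 → 4 → 5

Answer: 5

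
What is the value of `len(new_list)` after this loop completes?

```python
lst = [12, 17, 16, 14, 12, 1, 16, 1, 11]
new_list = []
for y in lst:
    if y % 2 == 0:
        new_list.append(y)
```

Count even numbers in [12, 17, 16, 14, 12, 1, 16, 1, 11]
`new_list` takes the values: [] → [12] → [12, 16] → [12, 16, 14] → [12, 16, 14, 12] → [12, 16, 14, 12, 16]
So `len(new_list)` = 5

Answer: 5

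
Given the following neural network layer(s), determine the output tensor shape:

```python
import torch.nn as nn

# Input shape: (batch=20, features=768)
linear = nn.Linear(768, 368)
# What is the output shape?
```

Input: (20, 768) -> Output: (20, 368)

Answer: (20, 368)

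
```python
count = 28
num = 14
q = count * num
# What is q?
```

Trace:
`count = 28` → count = 28
`num = 14` → num = 14
`q = count * num` → q = 392
So q = 392

Answer: 392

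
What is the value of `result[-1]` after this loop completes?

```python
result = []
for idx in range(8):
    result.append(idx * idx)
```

Last element of squares 0 to 7
`result` takes the values: [] → [0] → [0, 1] → [0, 1, 4] → [0, 1, 4, 9] → [0, 1, 4, 9, 16] → [0, 1, 4, 9, 16, 25] → [0, 1, 4, 9, 16, 25, 36] → [0, 1, 4, 9, 16, 25, 36, 49]
So `result[-1]` = 49

Answer: 49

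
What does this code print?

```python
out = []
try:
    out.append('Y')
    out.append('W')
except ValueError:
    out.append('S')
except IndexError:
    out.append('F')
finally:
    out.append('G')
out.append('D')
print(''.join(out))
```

Execution trace: 'Y' (try body) → 'W' (try body, no exception) → 'G' (finally) → 'D' (after the try/except). Output: YWGD

Answer: YWGD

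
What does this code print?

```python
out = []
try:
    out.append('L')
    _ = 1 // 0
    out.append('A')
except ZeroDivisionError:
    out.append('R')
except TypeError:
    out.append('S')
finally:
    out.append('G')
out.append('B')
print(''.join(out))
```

Execution trace: 'L' (try body) → 'R' (except ZeroDivisionError) → 'G' (finally) → 'B' (after the try/except). Output: LRGB

Answer: LRGB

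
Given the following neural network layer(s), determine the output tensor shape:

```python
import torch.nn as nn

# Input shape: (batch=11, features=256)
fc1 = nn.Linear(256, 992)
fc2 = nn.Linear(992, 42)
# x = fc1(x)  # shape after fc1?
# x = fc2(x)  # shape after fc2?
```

Input: (11, 256) -> after fc1: (11, 992) -> Output: (11, 42)

Answer: (11, 42)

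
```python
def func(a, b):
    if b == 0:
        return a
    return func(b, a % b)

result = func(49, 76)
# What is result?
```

func(49, 76) -> func(76, 49) -> func(49, 27) -> func(27, 22) -> func(22, 5) -> func(5, 2) -> func(2, 1) -> func(1, 0) -> 1

Answer: 1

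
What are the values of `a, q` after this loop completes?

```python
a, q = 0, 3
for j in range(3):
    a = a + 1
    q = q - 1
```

a goes 0→3, q goes 3→0
`a, q` takes the values: (0, 3) → (1, 3) → (1, 2) → (2, 2) → (2, 1) → (3, 1) → (3, 0)

Answer: 3, 0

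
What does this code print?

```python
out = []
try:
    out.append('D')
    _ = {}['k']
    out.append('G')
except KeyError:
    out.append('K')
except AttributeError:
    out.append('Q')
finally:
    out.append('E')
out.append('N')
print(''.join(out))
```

Execution trace: 'D' (try body) → 'K' (except KeyError) → 'E' (finally) → 'N' (after the try/except). Output: DKEN

Answer: DKEN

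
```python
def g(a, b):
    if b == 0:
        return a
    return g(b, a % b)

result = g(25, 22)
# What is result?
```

g(25, 22) -> g(22, 3) -> g(3, 1) -> g(1, 0) -> 1

Answer: 1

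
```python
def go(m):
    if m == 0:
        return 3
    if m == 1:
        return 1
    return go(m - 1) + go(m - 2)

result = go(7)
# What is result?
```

Build up from base cases: go(0)=3, go(1)=1, go(2)=4, go(3)=5, go(4)=9, go(5)=14, go(6)=23, ..., go(7)=37

Answer: 37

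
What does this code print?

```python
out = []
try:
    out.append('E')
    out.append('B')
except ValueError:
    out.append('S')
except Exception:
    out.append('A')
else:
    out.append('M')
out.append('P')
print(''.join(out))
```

Execution trace: 'E' (try body) → 'B' (try body, no exception) → 'M' (else) → 'P' (after the try/except). Output: EBMP

Answer: EBMP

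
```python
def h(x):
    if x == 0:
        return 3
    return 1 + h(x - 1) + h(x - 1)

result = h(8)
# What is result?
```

h(x) = 1 + 2·h(x-1), h(0)=3. Closed form: (3+1)·2^8 - 1 = 1023.

Answer: 1023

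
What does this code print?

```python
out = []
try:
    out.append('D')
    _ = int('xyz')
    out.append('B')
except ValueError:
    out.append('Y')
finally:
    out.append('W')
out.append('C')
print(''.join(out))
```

Execution trace: 'D' (try body) → 'Y' (except ValueError) → 'W' (finally) → 'C' (after the try/except). Output: DYWC

Answer: DYWC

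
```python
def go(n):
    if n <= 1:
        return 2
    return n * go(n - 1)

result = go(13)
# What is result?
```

go(13) = 13 * 12 * 11 * 10 * 9 * 8 * 7 * 6 * 5 * 4 * 3 * 2 * 2 = 12454041600

Answer: 12454041600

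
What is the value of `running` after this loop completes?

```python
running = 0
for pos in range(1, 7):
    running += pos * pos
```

Sum of squares 1² to 6² = 91
`running` takes the values: 0 → 1 → 5 → 14 → 30 → 55 → 91

Answer: 91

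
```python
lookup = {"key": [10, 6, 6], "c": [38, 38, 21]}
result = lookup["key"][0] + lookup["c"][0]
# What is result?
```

Trace:
`lookup = {"key": [10, 6, 6], "c": [38, 38, 21]}` → lookup = {'key': [10, 6, 6], 'c': [38, 38, 21]}
`result = lookup["key"][0] + lookup["c"][0]` → result = 48
So result = 48

Answer: 48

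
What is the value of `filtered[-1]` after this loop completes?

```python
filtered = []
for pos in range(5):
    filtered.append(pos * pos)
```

Last element of squares 0 to 4
`filtered` takes the values: [] → [0] → [0, 1] → [0, 1, 4] → [0, 1, 4, 9] → [0, 1, 4, 9, 16]
So `filtered[-1]` = 16

Answer: 16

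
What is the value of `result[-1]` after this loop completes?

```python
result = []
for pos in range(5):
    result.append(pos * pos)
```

Last element of squares 0 to 4
`result` takes the values: [] → [0] → [0, 1] → [0, 1, 4] → [0, 1, 4, 9] → [0, 1, 4, 9, 16]
So `result[-1]` = 16

Answer: 16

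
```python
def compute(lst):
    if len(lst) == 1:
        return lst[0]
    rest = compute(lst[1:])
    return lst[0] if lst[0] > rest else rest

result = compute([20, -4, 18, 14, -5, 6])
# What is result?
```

Recursive max over [20, -4, 18, 14, -5, 6] = 20

Answer: 20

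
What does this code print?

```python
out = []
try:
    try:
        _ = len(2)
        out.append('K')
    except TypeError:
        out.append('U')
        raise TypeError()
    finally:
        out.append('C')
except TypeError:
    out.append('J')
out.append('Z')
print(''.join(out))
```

Execution trace: 'U' (inner except TypeError) → 'C' (inner finally) → 'J' (outer except TypeError) → 'Z' (after the try/except). Output: UCJZ

Answer: UCJZ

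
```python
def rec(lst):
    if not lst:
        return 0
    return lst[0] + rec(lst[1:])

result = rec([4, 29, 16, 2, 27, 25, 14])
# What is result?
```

4 + 29 + 16 + 2 + 27 + 25 + 14 + 0 = 117

Answer: 117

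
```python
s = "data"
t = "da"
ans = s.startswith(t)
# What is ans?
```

Trace:
`s = "data"` → s = 'data'
`t = "da"` → t = 'da'
`ans = s.startswith(t)` → ans = True
So ans = True

Answer: True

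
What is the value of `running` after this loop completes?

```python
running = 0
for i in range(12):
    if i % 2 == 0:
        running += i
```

Sum of even numbers 0 to 11
`running` takes the values: 0 → 2 → 6 → 12 → 20 → 30

Answer: 30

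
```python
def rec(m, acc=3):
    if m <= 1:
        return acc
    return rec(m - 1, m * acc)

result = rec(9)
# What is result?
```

Accumulator trace (n, acc): (9, 3) -> (8, 27) -> (7, 216) -> (6, 1512) -> (5, 9072) -> (4, 45360) -> (3, 181440) -> (2, 544320) -> (1, 1088640) -> return 1088640

Answer: 1088640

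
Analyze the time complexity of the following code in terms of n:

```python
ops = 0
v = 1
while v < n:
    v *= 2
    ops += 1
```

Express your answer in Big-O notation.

Each loop level contributes: log n. Multiplying the contributions gives O(log n).

Answer: O(log n)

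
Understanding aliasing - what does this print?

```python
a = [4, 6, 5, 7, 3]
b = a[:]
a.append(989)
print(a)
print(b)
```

Key concept: slice [:] creates copy.
Step by step:
`a = [4, 6, 5, 7, 3]` → a = [4, 6, 5, 7, 3]
`b = a[:]` → b = [4, 6, 5, 7, 3]
`a.append(989)` → a = [4, 6, 5, 7, 3, 989]
`print(a)` → prints [4, 6, 5, 7, 3, 989]
`print(b)` → prints [4, 6, 5, 7, 3]

Answer:
[4, 6, 5, 7, 3, 989]
[4, 6, 5, 7, 3]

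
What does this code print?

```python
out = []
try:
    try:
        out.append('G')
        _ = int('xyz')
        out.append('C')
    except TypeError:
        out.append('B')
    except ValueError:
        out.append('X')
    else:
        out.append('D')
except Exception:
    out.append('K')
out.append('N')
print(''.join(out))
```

Execution trace: 'G' (inner try body) → 'X' (inner except ValueError) → 'N' (after the try/except). Output: GXN

Answer: GXN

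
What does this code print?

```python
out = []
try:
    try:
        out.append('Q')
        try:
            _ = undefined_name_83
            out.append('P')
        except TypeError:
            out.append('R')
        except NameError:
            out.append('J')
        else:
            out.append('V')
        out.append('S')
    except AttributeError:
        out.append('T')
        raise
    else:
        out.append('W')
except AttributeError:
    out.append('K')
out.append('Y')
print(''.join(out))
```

Execution trace: 'Q' (try body) → 'J' (inner except NameError) → 'S' (try body, no exception) → 'W' (else) → 'Y' (after the try/except). Output: QJSWY

Answer: QJSWY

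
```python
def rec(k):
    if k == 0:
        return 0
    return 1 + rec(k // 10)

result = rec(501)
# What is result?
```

Count of digits of 501: 3

Answer: 3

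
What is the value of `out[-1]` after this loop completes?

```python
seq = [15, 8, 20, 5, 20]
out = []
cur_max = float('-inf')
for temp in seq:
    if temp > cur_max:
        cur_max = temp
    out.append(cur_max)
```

Running max ends at 20
`out` takes the values: [] → [15] → [15, 15] → [15, 15, 20] → [15, 15, 20, 20] → [15, 15, 20, 20, 20]
So `out[-1]` = 20

Answer: 20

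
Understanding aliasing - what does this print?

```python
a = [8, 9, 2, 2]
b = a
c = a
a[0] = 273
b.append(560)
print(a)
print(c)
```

Key concept: multiple aliases.
Step by step:
`a = [8, 9, 2, 2]` → a = [8, 9, 2, 2]
`b = a` → b = [8, 9, 2, 2] (same object as a)
`c = a` → c = [8, 9, 2, 2] (same object as a, b)
`a[0] = 273` → a = [273, 9, 2, 2] (same object as b, c); b = [273, 9, 2, 2] (same object as a, c); c = [273, 9, 2, 2] (same object as a, b)
`b.append(560)` → a = [273, 9, 2, 2, 560] (same object as b, c); b = [273, 9, 2, 2, 560] (same object as a, c); c = [273, 9, 2, 2, 560] (same object as a, b)
`print(a)` → prints [273, 9, 2, 2, 560]
`print(c)` → prints [273, 9, 2, 2, 560]

Answer:
[273, 9, 2, 2, 560]
[273, 9, 2, 2, 560]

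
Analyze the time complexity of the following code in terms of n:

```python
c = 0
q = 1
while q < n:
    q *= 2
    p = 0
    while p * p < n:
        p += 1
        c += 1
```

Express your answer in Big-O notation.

Each loop level contributes: log n × √n. Multiplying the contributions gives O(√n log n).

Answer: O(√n log n)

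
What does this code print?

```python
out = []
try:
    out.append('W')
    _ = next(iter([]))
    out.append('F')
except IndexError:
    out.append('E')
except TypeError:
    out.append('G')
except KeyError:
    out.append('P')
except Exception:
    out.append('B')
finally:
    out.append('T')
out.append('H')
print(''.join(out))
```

Execution trace: 'W' (try body) → 'B' (except Exception) → 'T' (finally) → 'H' (after the try/except). Output: WBTH

Answer: WBTH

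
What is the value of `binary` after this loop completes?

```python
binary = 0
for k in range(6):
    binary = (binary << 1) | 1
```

Build 6 consecutive 1-bits: 0b111111
`binary` takes the values: 0 → 1 → 3 → 7 → 15 → 31 → 63

Answer: 63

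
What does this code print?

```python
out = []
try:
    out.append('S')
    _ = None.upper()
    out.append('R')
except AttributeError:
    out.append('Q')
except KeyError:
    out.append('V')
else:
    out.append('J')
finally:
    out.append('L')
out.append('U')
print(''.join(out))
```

Execution trace: 'S' (try body) → 'Q' (except AttributeError) → 'L' (finally) → 'U' (after the try/except). Output: SQLU

Answer: SQLU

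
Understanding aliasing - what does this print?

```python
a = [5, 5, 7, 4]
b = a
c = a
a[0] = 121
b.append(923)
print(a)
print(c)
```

Key concept: multiple aliases.
Step by step:
`a = [5, 5, 7, 4]` → a = [5, 5, 7, 4]
`b = a` → b = [5, 5, 7, 4] (same object as a)
`c = a` → c = [5, 5, 7, 4] (same object as a, b)
`a[0] = 121` → a = [121, 5, 7, 4] (same object as b, c); b = [121, 5, 7, 4] (same object as a, c); c = [121, 5, 7, 4] (same object as a, b)
`b.append(923)` → a = [121, 5, 7, 4, 923] (same object as b, c); b = [121, 5, 7, 4, 923] (same object as a, c); c = [121, 5, 7, 4, 923] (same object as a, b)
`print(a)` → prints [121, 5, 7, 4, 923]
`print(c)` → prints [121, 5, 7, 4, 923]

Answer:
[121, 5, 7, 4, 923]
[121, 5, 7, 4, 923]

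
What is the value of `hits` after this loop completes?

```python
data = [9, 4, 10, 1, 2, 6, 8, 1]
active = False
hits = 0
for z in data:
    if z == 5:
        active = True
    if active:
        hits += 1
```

Count elements after first 5 in [9, 4, 10, 1, 2, 6, 8, 1]
`hits` takes the values: 0

Answer: 0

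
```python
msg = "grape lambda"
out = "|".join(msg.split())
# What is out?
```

Trace:
`msg = "grape lambda"` → msg = 'grape lambda'
`out = "|".join(msg.split())` → out = 'grape|lambda'
So out = 'grape|lambda'

Answer: 'grape|lambda'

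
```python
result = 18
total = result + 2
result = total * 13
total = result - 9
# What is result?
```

Trace:
`result = 18` → result = 18
`total = result + 2` → total = 20
`result = total * 13` → result = 260
`total = result - 9` → total = 251
So result = 260

Answer: 260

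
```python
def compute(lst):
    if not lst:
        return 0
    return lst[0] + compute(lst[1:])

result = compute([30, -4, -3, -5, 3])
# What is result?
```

30 + (-4) + (-3) + (-5) + 3 + 0 = 21

Answer: 21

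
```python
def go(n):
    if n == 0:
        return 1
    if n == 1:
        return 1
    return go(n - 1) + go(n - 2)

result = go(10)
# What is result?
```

Build up from base cases: go(0)=1, go(1)=1, go(2)=2, go(3)=3, go(4)=5, go(5)=8, go(6)=13, ..., go(10)=89

Answer: 89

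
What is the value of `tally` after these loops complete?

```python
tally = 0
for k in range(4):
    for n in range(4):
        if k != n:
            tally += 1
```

4² - 4 (exclude diagonal)
`tally` takes the values: 0 → 1 → 2 → 3 → 4 → 5 → 6 → 7 → 8 → 9 → 10 → 11 → 12

Answer: 12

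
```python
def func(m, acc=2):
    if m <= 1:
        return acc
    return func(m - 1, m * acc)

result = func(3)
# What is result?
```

Accumulator trace (n, acc): (3, 2) -> (2, 6) -> (1, 12) -> return 12

Answer: 12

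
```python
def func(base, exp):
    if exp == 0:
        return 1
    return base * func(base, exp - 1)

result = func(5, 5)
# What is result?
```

func(5, 5) = 5 * 5 * 5 * 5 * 5 = 3125

Answer: 3125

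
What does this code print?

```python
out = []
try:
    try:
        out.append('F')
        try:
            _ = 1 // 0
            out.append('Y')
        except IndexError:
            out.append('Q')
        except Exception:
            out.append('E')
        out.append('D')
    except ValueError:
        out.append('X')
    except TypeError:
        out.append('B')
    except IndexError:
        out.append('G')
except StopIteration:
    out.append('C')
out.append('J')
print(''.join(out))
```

Execution trace: 'F' (try body) → 'E' (inner except Exception) → 'D' (try body, no exception) → 'J' (after the try/except). Output: FEDJ

Answer: FEDJ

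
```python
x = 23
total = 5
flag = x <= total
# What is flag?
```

Trace:
`x = 23` → x = 23
`total = 5` → total = 5
`flag = x <= total` → flag = False
So flag = False

Answer: False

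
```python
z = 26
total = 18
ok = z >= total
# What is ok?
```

Trace:
`z = 26` → z = 26
`total = 18` → total = 18
`ok = z >= total` → ok = True
So ok = True

Answer: True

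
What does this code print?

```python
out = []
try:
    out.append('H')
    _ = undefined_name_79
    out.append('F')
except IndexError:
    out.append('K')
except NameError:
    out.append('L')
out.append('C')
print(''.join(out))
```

Execution trace: 'H' (try body) → 'L' (except NameError) → 'C' (after the try/except). Output: HLC

Answer: HLC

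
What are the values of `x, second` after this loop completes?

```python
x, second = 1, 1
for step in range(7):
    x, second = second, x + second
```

Fibonacci: after 7 iterations
`x, second` takes the values: (1, 1) → (1, 2) → (2, 3) → (3, 5) → (5, 8) → (8, 13) → (13, 21) → (21, 34)

Answer: 21, 34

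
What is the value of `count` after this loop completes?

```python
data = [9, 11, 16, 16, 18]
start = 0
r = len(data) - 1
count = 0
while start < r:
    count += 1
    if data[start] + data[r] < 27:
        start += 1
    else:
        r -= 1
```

Steps to find pair summing to 27
`count` takes the values: 0 → 1 → 2 → 3 → 4

Answer: 4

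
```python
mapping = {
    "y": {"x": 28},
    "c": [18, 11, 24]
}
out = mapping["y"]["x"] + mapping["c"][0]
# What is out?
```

Trace:
`mapping = { ...` → mapping = {'y': {'x': 28}, 'c': [18, 11, 24]}
`out = mapping["y"]["x"] + mapping["c"][0]` → out = 46
So out = 46

Answer: 46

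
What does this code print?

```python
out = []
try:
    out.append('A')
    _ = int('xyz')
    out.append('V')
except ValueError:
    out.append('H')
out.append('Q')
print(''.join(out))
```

Execution trace: 'A' (try body) → 'H' (except ValueError) → 'Q' (after the try/except). Output: AHQ

Answer: AHQ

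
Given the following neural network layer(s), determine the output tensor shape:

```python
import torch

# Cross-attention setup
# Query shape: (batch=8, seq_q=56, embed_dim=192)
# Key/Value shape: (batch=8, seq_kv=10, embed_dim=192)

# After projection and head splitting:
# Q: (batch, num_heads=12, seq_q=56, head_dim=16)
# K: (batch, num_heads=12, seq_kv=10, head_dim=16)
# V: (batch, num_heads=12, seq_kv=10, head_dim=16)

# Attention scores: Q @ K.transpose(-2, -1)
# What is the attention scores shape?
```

Input: (8, 56, 192) -> Output: (8, 12, 56, 10)

Answer: (8, 12, 56, 10)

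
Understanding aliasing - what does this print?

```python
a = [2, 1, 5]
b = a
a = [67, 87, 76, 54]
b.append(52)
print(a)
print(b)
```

Key concept: rebinding vs mutation: a is rebound to a new list, b still points at the original.
Step by step:
`a = [2, 1, 5]` → a = [2, 1, 5]
`b = a` → b = [2, 1, 5] (same object as a)
`a = [67, 87, 76, 54]` → a = [67, 87, 76, 54]
`b.append(52)` → b = [2, 1, 5, 52]
`print(a)` → prints [67, 87, 76, 54]
`print(b)` → prints [2, 1, 5, 52]

Answer:
[67, 87, 76, 54]
[2, 1, 5, 52]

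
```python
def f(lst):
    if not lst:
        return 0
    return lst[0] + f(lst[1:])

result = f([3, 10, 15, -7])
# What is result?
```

3 + 10 + 15 + (-7) + 0 = 21

Answer: 21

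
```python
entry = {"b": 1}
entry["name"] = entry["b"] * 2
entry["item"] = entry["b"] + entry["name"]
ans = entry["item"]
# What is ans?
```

Trace:
`entry = {"b": 1}` → entry = {'b': 1}
`entry["name"] = entry["b"] * 2` → entry = {'b': 1, 'name': 2}
`entry["item"] = entry["b"] + entry["name"]` → entry = {'b': 1, 'name': 2, 'item': 3}
`ans = entry["item"]` → ans = 3
So ans = 3

Answer: 3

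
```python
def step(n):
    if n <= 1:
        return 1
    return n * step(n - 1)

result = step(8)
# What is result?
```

step(8) = 8 * 7 * 6 * 5 * 4 * 3 * 2 * 1 = 40320

Answer: 40320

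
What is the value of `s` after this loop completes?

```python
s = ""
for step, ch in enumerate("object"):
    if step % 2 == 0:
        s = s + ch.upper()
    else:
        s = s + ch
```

Uppercase even positions in 'object'
`s` takes the values: "" → "O" → "Ob" → "ObJ" → "ObJe" → "ObJeC" → "ObJeCt"

Answer: "ObJeCt"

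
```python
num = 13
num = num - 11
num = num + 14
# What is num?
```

Trace:
`num = 13` → num = 13
`num = num - 11` → num = 2
`num = num + 14` → num = 16
So num = 16

Answer: 16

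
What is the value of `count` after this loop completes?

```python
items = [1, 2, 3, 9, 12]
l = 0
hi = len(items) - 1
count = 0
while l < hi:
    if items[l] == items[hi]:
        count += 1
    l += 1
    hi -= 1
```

Count matching pairs from ends
`count` takes the values: 0

Answer: 0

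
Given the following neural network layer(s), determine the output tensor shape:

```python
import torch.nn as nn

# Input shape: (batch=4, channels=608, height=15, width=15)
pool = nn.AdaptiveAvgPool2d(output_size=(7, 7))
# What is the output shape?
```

Input: (4, 608, 15, 15) -> Output: (4, 608, 7, 7)

Answer: (4, 608, 7, 7)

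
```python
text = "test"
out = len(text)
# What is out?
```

Trace:
`text = "test"` → text = 'test'
`out = len(text)` → out = 4
So out = 4

Answer: 4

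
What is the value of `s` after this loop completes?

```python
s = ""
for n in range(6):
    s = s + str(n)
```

Concatenate digits 0 to 5
`s` takes the values: "" → "0" → "01" → "012" → "0123" → "01234" → "012345"

Answer: "012345"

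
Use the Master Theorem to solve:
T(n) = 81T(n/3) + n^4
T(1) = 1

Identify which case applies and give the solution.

a=81, b=3, f(n)=n^4. log_3(81) = 4. Since c=4 = 4, Case 2 applies: T(n) = Θ(n^log_b(a) · log n) = O(n^4 log n).

Answer: O(n^4 log n) - Case 2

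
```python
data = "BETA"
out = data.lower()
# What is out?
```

Trace:
`data = "BETA"` → data = 'BETA'
`out = data.lower()` → out = 'beta'
So out = 'beta'

Answer: 'beta'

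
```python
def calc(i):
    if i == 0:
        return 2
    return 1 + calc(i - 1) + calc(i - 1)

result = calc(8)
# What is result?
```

calc(i) = 1 + 2·calc(i-1), calc(0)=2. Closed form: (2+1)·2^8 - 1 = 767.

Answer: 767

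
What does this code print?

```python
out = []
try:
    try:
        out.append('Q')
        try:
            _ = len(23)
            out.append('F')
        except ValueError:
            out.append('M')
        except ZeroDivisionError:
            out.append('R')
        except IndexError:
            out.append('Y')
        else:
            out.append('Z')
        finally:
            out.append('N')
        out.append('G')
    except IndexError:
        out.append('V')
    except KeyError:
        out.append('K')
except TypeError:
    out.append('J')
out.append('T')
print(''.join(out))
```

Execution trace: 'Q' (try body) → 'N' (inner finally) → 'J' (outer except TypeError) → 'T' (after the try/except). Output: QNJT

Answer: QNJT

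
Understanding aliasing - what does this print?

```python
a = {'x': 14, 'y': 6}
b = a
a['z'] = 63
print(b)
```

Key concept: dict aliasing.
Step by step:
`a = {'x': 14, 'y': 6}` → a = {'x': 14, 'y': 6}
`b = a` → b = {'x': 14, 'y': 6} (same object as a)
`a['z'] = 63` → a = {'x': 14, 'y': 6, 'z': 63} (same object as b); b = {'x': 14, 'y': 6, 'z': 63} (same object as a)
`print(b)` → prints {'x': 14, 'y': 6, 'z': 63}

Answer: {'x': 14, 'y': 6, 'z': 63}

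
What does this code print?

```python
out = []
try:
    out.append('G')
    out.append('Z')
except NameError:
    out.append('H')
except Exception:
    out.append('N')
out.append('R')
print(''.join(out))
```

Execution trace: 'G' (try body) → 'Z' (try body, no exception) → 'R' (after the try/except). Output: GZR

Answer: GZR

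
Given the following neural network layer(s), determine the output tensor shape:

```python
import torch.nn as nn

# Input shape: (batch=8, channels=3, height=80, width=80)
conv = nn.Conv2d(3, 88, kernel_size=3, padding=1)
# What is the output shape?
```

Input: (8, 3, 80, 80) -> Output: (8, 88, 80, 80)

Answer: (8, 88, 80, 80)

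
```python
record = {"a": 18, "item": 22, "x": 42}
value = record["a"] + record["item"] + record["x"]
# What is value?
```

Trace:
`record = {"a": 18, "item": 22, "x": 42}` → record = {'a': 18, 'item': 22, 'x': 42}
`value = record["a"] + record["item"] + record["x"]` → value = 82
So value = 82

Answer: 82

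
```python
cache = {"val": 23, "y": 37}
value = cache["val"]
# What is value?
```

Trace:
`cache = {"val": 23, "y": 37}` → cache = {'val': 23, 'y': 37}
`value = cache["val"]` → value = 23
So value = 23

Answer: 23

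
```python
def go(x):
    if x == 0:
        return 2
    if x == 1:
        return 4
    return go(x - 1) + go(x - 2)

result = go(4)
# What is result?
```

Build up from base cases: go(0)=2, go(1)=4, go(2)=6, go(3)=10, go(4)=16

Answer: 16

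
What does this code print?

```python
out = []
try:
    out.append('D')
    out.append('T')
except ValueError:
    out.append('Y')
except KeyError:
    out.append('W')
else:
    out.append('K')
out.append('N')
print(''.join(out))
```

Execution trace: 'D' (try body) → 'T' (try body, no exception) → 'K' (else) → 'N' (after the try/except). Output: DTKN

Answer: DTKN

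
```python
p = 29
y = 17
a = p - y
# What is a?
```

Trace:
`p = 29` → p = 29
`y = 17` → y = 17
`a = p - y` → a = 12
So a = 12

Answer: 12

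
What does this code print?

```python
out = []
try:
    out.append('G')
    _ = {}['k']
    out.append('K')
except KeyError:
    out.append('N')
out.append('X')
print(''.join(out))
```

Execution trace: 'G' (try body) → 'N' (except KeyError) → 'X' (after the try/except). Output: GNX

Answer: GNX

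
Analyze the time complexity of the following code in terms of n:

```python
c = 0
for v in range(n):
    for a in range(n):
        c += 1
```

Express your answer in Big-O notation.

Each loop level contributes: n × n. Multiplying the contributions gives O(n^2).

Answer: O(n^2)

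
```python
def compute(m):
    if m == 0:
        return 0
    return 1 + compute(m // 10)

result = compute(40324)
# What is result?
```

Count of digits of 40324: 5

Answer: 5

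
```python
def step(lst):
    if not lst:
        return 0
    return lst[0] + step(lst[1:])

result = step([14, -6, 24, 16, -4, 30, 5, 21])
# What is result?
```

14 + (-6) + 24 + 16 + (-4) + 30 + 5 + 21 + 0 = 100

Answer: 100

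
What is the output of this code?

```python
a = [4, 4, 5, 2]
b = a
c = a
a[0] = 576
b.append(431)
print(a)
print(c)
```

Key concept: multiple aliases.
Step by step:
`a = [4, 4, 5, 2]` → a = [4, 4, 5, 2]
`b = a` → b = [4, 4, 5, 2] (same object as a)
`c = a` → c = [4, 4, 5, 2] (same object as a, b)
`a[0] = 576` → a = [576, 4, 5, 2] (same object as b, c); b = [576, 4, 5, 2] (same object as a, c); c = [576, 4, 5, 2] (same object as a, b)
`b.append(431)` → a = [576, 4, 5, 2, 431] (same object as b, c); b = [576, 4, 5, 2, 431] (same object as a, c); c = [576, 4, 5, 2, 431] (same object as a, b)
`print(a)` → prints [576, 4, 5, 2, 431]
`print(c)` → prints [576, 4, 5, 2, 431]

Answer:
[576, 4, 5, 2, 431]
[576, 4, 5, 2, 431]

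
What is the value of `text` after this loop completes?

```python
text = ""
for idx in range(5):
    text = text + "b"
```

Repeat 'b' 5 times
`text` takes the values: "" → "b" → "bb" → "bbb" → "bbbb" → "bbbbb"

Answer: "bbbbb"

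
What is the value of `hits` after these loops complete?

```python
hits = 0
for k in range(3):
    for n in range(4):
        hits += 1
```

3 * 4 = 12
`hits` takes the values: 0 → 1 → 2 → 3 → 4 → 5 → 6 → 7 → 8 → 9 → 10 → 11 → 12

Answer: 12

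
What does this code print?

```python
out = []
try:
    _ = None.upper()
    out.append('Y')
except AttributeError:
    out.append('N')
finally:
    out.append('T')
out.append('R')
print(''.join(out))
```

Execution trace: 'N' (except AttributeError) → 'T' (finally) → 'R' (after the try/except). Output: NTR

Answer: NTR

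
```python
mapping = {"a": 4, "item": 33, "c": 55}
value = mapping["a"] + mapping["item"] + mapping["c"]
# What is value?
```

Trace:
`mapping = {"a": 4, "item": 33, "c": 55}` → mapping = {'a': 4, 'item': 33, 'c': 55}
`value = mapping["a"] + mapping["item"] + mapping["c"]` → value = 92
So value = 92

Answer: 92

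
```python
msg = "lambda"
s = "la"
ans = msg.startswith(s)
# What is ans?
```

Trace:
`msg = "lambda"` → msg = 'lambda'
`s = "la"` → s = 'la'
`ans = msg.startswith(s)` → ans = True
So ans = True

Answer: True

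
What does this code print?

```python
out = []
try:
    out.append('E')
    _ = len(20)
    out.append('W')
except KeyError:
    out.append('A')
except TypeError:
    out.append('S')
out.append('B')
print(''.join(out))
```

Execution trace: 'E' (try body) → 'S' (except TypeError) → 'B' (after the try/except). Output: ESB

Answer: ESB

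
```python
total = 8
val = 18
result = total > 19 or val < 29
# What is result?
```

Trace:
`total = 8` → total = 8
`val = 18` → val = 18
`result = total > 19 or val < 29` → result = True
So result = True

Answer: True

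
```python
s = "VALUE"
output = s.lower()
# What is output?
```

Trace:
`s = "VALUE"` → s = 'VALUE'
`output = s.lower()` → output = 'value'
So output = 'value'

Answer: 'value'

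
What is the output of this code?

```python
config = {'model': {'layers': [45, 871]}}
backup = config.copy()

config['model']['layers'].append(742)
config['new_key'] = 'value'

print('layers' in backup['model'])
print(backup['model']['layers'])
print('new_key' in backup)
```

Key concept: shallow copy gotcha with nested dict.
Step by step:
`config = {'model': {'layers': [45, 871]}}` → config = {'model': {'layers': [45, 871]}}
`backup = config.copy()` → backup = {'model': {'layers': [45, 871]}}
`config['model']['layers'].append(742)` → config = {'model': {'layers': [45, 871, 742]}}; backup = {'model': {'layers': [45, 871, 742]}}
`config['new_key'] = 'value'` → config = {'model': {'layers': [45, 871, 742]}, 'new_key': 'value'}
`print('layers' in backup['model'])` → prints True
`print(backup['model']['layers'])` → prints [45, 871, 742]
`print('new_key' in backup)` → prints False

Answer:
True
[45, 871, 742]
False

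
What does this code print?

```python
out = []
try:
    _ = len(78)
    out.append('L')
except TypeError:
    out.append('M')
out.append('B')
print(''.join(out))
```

Execution trace: 'M' (except TypeError) → 'B' (after the try/except). Output: MB

Answer: MB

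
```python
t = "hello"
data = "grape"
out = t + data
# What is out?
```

Trace:
`t = "hello"` → t = 'hello'
`data = "grape"` → data = 'grape'
`out = t + data` → out = 'hellogrape'
So out = 'hellogrape'

Answer: 'hellogrape'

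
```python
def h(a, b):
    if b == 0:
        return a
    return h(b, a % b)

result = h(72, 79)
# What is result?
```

h(72, 79) -> h(79, 72) -> h(72, 7) -> h(7, 2) -> h(2, 1) -> h(1, 0) -> 1

Answer: 1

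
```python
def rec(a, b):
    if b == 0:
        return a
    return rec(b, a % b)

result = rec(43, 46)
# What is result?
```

rec(43, 46) -> rec(46, 43) -> rec(43, 3) -> rec(3, 1) -> rec(1, 0) -> 1

Answer: 1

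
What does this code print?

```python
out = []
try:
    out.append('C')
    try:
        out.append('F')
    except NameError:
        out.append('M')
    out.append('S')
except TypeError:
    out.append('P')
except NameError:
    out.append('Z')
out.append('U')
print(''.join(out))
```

Execution trace: 'C' (try body) → 'F' (inner try body, no exception) → 'S' (try body, no exception) → 'U' (after the try/except). Output: CFSU

Answer: CFSU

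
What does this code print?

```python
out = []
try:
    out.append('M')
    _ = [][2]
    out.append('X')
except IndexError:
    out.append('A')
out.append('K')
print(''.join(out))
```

Execution trace: 'M' (try body) → 'A' (except IndexError) → 'K' (after the try/except). Output: MAK

Answer: MAK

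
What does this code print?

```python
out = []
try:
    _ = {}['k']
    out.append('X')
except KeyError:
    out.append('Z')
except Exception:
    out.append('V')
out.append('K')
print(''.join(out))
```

Execution trace: 'Z' (except KeyError) → 'K' (after the try/except). Output: ZK

Answer: ZK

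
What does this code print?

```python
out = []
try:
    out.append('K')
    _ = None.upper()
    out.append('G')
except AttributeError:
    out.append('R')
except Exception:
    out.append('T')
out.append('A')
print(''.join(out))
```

Execution trace: 'K' (try body) → 'R' (except AttributeError) → 'A' (after the try/except). Output: KRA

Answer: KRA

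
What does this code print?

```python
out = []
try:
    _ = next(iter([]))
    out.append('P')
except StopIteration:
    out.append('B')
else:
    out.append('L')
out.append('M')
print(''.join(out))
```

Execution trace: 'B' (except StopIteration) → 'M' (after the try/except). Output: BM

Answer: BM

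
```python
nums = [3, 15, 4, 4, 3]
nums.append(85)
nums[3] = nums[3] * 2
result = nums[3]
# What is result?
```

Trace:
`nums = [3, 15, 4, 4, 3]` → nums = [3, 15, 4, 4, 3]
`nums.append(85)` → nums = [3, 15, 4, 4, 3, 85]
`nums[3] = nums[3] * 2` → nums = [3, 15, 4, 8, 3, 85]
`result = nums[3]` → result = 8
So result = 8

Answer: 8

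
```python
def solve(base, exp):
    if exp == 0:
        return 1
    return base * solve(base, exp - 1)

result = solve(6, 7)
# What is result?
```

solve(6, 7) = 6 * 6 * 6 * 6 * 6 * 6 * 6 = 279936

Answer: 279936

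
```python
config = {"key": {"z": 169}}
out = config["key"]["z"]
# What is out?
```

Trace:
`config = {"key": {"z": 169}}` → config = {'key': {'z': 169}}
`out = config["key"]["z"]` → out = 169
So out = 169

Answer: 169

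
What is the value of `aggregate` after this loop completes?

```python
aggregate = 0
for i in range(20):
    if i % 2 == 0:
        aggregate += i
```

Sum of even numbers 0 to 19
`aggregate` takes the values: 0 → 2 → 6 → 12 → 20 → 30 → 42 → 56 → 72 → 90

Answer: 90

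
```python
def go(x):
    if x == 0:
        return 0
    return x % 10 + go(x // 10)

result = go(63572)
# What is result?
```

Sum of digits of 63572: 2 + 7 + 5 + 3 + 6 = 23

Answer: 23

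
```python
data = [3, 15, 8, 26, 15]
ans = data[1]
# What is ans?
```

Trace:
`data = [3, 15, 8, 26, 15]` → data = [3, 15, 8, 26, 15]
`ans = data[1]` → ans = 15
So ans = 15

Answer: 15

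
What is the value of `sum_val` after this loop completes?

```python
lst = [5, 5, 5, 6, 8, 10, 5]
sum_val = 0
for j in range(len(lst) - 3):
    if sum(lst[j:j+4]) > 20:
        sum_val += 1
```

Count windows with sum > 20
`sum_val` takes the values: 0 → 1 → 2 → 3 → 4

Answer: 4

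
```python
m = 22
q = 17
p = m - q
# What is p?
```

Trace:
`m = 22` → m = 22
`q = 17` → q = 17
`p = m - q` → p = 5
So p = 5

Answer: 5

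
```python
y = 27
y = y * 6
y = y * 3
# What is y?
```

Trace:
`y = 27` → y = 27
`y = y * 6` → y = 162
`y = y * 3` → y = 486
So y = 486

Answer: 486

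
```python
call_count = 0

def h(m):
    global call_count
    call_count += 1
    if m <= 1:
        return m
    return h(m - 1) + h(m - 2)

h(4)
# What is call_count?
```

Calls(m) = 1 + Calls(m-1) + Calls(m-2); Calls(0)=Calls(1)=1. For m=4 this gives 9.

Answer: 9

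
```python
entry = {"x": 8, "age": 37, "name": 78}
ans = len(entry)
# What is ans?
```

Trace:
`entry = {"x": 8, "age": 37, "name": 78}` → entry = {'x': 8, 'age': 37, 'name': 78}
`ans = len(entry)` → ans = 3
So ans = 3

Answer: 3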